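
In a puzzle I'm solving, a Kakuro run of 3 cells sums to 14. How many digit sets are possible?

3 distinct digits from 1–9 sum between 6 and 24.

8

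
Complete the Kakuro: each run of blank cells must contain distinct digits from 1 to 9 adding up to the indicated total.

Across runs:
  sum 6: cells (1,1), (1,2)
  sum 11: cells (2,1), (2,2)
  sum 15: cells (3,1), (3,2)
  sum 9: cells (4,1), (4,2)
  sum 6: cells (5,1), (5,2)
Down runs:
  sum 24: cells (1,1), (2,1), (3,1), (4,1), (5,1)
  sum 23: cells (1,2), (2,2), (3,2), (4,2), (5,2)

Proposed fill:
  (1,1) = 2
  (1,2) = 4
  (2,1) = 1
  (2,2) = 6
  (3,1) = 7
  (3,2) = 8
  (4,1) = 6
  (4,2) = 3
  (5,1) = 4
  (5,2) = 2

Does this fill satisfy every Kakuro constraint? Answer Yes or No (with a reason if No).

No — the down run (1,1)–(5,1) sums to 20, not 24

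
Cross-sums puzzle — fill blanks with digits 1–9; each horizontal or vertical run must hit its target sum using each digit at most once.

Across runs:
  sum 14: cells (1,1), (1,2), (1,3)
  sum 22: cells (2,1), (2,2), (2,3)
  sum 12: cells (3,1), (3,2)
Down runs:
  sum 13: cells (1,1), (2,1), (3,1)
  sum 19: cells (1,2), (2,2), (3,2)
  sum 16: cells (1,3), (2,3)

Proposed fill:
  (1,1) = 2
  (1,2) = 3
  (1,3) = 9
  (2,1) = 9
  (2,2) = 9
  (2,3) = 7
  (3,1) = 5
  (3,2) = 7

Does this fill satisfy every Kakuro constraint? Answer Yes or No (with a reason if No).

No — the across run (2,1)–(2,3) sums to 25, not 22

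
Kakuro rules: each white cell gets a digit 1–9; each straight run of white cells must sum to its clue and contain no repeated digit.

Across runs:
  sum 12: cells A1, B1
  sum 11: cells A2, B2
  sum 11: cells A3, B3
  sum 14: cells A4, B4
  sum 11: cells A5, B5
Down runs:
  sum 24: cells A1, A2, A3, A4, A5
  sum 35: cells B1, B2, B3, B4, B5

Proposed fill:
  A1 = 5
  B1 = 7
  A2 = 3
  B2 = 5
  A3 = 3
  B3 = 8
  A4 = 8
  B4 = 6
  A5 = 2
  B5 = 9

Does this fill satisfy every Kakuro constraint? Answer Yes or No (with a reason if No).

No — the across run A2–B2 sums to 8, not 11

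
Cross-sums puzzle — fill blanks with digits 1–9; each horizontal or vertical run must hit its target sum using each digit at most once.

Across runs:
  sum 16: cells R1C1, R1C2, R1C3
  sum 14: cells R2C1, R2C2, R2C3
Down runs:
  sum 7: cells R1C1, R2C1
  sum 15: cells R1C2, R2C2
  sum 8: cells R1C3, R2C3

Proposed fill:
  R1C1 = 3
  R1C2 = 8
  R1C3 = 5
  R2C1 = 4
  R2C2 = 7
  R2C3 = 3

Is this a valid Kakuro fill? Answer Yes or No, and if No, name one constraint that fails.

Yes

Across: 3+8+5=16; 4+7+3=14. Down: 3+4=7; 8+7=15; 5+3=8. No digit repeats within any run.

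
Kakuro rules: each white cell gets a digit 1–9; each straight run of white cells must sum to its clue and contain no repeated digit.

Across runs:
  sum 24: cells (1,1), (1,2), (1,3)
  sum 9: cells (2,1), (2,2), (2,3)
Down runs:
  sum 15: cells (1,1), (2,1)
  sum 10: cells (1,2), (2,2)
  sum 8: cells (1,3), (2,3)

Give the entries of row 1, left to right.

24 in 3 cells must be {7,8,9}.
The 24 across and the 8 down share only 7, so (1,3) = 7.
The 9 across and the 15 down share only 6, so (2,1) = 6.
(2,3) = 8 − 7 = 1 completes the 8 down.
(1,1) = 15 − 6 = 9 completes the 15 down.
(1,2) = 24 − 16 = 8 completes the 24 across.
(2,2) = 9 − 7 = 2 completes the 9 across.

9 8 7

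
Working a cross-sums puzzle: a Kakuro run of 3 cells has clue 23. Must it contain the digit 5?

The only way to make 23 from 3 distinct digits is {6,8,9}, which does not contain 5.

No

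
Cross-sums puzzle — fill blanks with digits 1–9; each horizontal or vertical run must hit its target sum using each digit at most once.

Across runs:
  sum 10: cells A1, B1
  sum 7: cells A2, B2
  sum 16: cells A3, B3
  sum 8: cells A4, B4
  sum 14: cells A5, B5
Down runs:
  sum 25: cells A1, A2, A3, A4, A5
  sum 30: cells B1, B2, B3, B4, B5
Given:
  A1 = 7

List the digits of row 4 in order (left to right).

16 in 2 cells must be {7,9}.
B1 = 10 − 7 = 3 completes the 10 across.
Given what's placed, A3 must be 9 to fit the 16 across and 25 down.
B3 = 16 − 9 = 7 completes the 16 across.
No cell is forced outright now. A5 can only be 5 or 6 (the digits allowed by both its 14 across and its 25 down). If A5 = 6: then B5 would have to be in {8} for the 14 across but in {5,6,9} for the 30 down — contradiction. So A5 = 5.
B5 = 14 − 5 = 9 completes the 14 across.
Nothing is forced directly, so branch on A2, whose candidates are 1 or 3. If A2 = 3: then B2 would have to be in {4} for the 7 across but in {5,6} for the 30 down — contradiction. So A2 = 1.
B2 = 7 − 1 = 6 completes the 7 across.
A4 = 25 − 22 = 3 completes the 25 down.
B4 = 8 − 3 = 5 completes the 8 across.

3, 5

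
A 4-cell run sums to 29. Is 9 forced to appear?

Yes

The only way to make 29 from 4 distinct digits is {5,7,8,9}, which contains 9.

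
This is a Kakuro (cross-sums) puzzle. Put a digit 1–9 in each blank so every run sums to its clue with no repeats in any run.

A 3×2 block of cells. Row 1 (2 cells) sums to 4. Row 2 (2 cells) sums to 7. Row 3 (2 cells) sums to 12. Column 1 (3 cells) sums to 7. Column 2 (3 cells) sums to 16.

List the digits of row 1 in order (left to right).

4 in 2 cells must be {1,3}; 7 in 3 cells must be {1,2,4}.
The 4 across and the 7 down share only 1, so (1,1) = 1.
(1,2) = 4 − 1 = 3 completes the 4 across.
Given what's placed, (3,1) must be 4 to fit the 12 across and 7 down.
(3,2) = 12 − 4 = 8 completes the 12 across.
(2,1) = 7 − 5 = 2 completes the 7 down.
(2,2) = 7 − 2 = 5 completes the 7 across.

1 3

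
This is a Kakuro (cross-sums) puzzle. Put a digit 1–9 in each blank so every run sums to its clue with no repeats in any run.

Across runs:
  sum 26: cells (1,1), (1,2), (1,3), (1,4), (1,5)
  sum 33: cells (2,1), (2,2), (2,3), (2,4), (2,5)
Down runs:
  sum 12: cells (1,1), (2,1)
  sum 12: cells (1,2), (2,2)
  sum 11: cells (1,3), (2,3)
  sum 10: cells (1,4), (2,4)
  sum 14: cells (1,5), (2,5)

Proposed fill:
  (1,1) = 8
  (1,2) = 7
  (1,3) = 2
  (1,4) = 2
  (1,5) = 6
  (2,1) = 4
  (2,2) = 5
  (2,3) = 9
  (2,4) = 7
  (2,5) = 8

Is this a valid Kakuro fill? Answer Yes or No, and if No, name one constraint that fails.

No — the down run (1,4)–(2,4) sums to 9, not 10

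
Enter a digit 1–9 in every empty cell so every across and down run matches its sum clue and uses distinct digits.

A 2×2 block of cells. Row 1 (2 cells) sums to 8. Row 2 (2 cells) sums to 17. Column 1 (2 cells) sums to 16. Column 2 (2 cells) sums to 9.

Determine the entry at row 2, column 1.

17 in 2 cells must be {8,9}; 16 in 2 cells must be {7,9}.
The 8 across and the 16 down share only 7, so (1,1) = 7.
(1,2) = 8 − 7 = 1 completes the 8 across.
(2,1) = 16 − 7 = 9 completes the 16 down.
(2,2) = 17 − 9 = 8 completes the 17 across.

9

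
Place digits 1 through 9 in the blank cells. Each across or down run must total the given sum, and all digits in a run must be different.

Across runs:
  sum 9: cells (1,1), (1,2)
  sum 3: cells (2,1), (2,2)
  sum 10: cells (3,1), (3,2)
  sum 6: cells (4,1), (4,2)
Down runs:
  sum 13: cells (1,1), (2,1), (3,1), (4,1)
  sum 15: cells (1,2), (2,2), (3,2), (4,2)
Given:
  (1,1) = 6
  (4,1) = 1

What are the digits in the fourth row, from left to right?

3 in 2 cells must be {1,2}.
(1,2) = 9 − 6 = 3 completes the 9 across.
(2,1) = 2: the only remaining digit allowed by both the 3 across and the 13 down.
(2,2) = 3 − 2 = 1 completes the 3 across.
(3,1) = 13 − 9 = 4 completes the 13 down.
(3,2) = 10 − 4 = 6 completes the 10 across.
(4,2) = 6 − 1 = 5 completes the 6 across.

1 5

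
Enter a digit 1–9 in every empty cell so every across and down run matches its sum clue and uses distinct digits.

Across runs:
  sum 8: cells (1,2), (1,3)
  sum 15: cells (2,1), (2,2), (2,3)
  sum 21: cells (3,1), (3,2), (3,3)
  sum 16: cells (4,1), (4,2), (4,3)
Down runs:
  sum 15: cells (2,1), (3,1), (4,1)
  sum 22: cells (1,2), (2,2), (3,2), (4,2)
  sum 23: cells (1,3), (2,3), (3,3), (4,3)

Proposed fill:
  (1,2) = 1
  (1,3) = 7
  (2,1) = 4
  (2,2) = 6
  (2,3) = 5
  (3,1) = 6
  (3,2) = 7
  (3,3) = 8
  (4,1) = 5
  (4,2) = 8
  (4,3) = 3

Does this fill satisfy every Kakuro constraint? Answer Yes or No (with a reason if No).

Yes

Across: 1+7=8; 4+6+5=15; 6+7+8=21; 5+8+3=16. Down: 4+6+5=15; 1+6+7+8=22; 7+5+8+3=23. No digit repeats within any run.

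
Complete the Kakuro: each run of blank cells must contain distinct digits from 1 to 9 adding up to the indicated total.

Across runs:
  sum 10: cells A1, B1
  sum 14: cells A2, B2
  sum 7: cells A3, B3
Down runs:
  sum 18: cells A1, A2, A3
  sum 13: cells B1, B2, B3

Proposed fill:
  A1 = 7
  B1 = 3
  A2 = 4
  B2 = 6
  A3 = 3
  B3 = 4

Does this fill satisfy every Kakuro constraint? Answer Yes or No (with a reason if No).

No — the down run A1–A3 sums to 14, not 18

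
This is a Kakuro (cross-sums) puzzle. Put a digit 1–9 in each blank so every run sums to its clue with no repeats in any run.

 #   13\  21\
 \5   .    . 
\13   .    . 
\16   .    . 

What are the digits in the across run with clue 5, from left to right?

1 4

16 in 2 cells must be {7,9}.
The 5 across and the 21 down share only 4, so R1C2 = 4.
Given what's placed, R3C2 must be 9 to fit the 16 across and 21 down.
R1C1 = 5 − 4 = 1 completes the 5 across.
R2C2 = 21 − 13 = 8 completes the 21 down.
R3C1 = 16 − 9 = 7 completes the 16 across.
R2C1 = 13 − 8 = 5 completes the 13 across.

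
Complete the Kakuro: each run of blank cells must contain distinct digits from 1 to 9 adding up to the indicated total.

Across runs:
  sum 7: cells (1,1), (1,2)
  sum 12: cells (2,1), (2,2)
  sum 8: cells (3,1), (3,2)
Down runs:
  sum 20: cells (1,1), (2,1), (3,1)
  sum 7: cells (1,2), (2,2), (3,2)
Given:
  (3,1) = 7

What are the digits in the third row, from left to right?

7 1

7 in 3 cells must be {1,2,4}.
Intersecting the 12 across with the 7 down forces (2,2) = 4.
(3,2) = 8 − 7 = 1 completes the 8 across.
(1,2) = 7 − 5 = 2 completes the 7 down.
(2,1) = 12 − 4 = 8 completes the 12 across.
(1,1) = 7 − 2 = 5 completes the 7 across.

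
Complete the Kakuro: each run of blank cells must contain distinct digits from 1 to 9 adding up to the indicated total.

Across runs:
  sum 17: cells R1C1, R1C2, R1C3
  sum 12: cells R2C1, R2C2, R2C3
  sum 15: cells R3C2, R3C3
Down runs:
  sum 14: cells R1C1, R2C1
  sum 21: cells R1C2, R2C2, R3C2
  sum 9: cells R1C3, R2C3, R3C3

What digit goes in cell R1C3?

2

Only 6 fits R3C3 under both its across sum 15 and down sum 9.
R3C2 = 15 − 6 = 9 completes the 15 across.
Nothing is forced directly, so branch on R1C3, whose candidates are 1 or 2. If R1C3 = 1: that forces R1C1 = 9, R1C2 = 7, R2C1 = 5, after which R2C2 would have to be in {1,3,4,6} for the 12 across but in {5} for the 21 down — contradiction. So R1C3 = 2.
R2C3 = 9 − 8 = 1 completes the 9 down.
No cell is forced outright now. R1C2 can only be 7 or 8 (the digits allowed by both its 17 across and its 21 down). If R1C2 = 8: then R1C1 would have to be in {7} for the 17 across but in {5,6,8,9} for the 14 down — contradiction. So R1C2 = 7.
R1C1 = 17 − 9 = 8 completes the 17 across.
R2C1 = 14 − 8 = 6 completes the 14 down.
R2C2 = 12 − 7 = 5 completes the 12 across.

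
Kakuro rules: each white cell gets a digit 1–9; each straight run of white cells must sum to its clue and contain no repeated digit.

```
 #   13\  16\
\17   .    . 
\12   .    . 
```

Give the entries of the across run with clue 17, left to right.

8, 9

17 in 2 cells must be {8,9}; 16 in 2 cells must be {7,9}.
The 17 across and the 16 down share only 9, so R1C2 = 9.
R2C2 = 16 − 9 = 7 completes the 16 down.
R1C1 = 17 − 9 = 8 completes the 17 across.
R2C1 = 12 − 7 = 5 completes the 12 across.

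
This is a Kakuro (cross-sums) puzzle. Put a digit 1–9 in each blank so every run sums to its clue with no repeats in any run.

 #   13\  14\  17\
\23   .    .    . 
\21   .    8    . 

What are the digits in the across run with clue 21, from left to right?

23 in 3 cells must be {6,8,9}; 17 in 2 cells must be {8,9}.
R1C2 = 14 − 8 = 6 completes the 14 down.
R2C3 = 9: the only remaining digit allowed by both the 21 across and the 17 down.
R1C3 = 17 − 9 = 8 completes the 17 down.
R2C1 = 21 − 17 = 4 completes the 21 across.
R1C1 = 23 − 14 = 9 completes the 23 across.

4, 8, 9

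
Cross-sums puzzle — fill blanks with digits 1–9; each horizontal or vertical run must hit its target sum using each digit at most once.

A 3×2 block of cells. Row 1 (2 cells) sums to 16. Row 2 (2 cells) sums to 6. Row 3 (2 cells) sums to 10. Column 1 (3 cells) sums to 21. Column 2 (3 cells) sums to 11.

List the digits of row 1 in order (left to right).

16 in 2 cells must be {7,9}.
The 16 across and the 11 down share only 7, so (1,2) = 7.
Given what's placed, (2,2) must be 1 to fit the 6 across and 11 down.
(3,2) = 11 − 8 = 3 completes the 11 down.
(1,1) = 16 − 7 = 9 completes the 16 across.
(2,1) = 6 − 1 = 5 completes the 6 across.
(3,1) = 10 − 3 = 7 completes the 10 across.

9 7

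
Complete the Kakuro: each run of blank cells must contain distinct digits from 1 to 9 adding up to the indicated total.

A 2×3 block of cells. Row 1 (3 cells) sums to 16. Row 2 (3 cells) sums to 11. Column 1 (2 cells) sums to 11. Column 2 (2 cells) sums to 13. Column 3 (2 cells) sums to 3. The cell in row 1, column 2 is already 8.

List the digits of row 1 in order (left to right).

7 8 1

3 in 2 cells must be {1,2}.
(2,2) = 13 − 8 = 5 completes the 13 down.
(2,3) = 2: the only remaining digit allowed by both the 11 across and the 3 down.
(1,3) = 3 − 2 = 1 completes the 3 down.
(2,1) = 11 − 7 = 4 completes the 11 across.
(1,1) = 16 − 9 = 7 completes the 16 across.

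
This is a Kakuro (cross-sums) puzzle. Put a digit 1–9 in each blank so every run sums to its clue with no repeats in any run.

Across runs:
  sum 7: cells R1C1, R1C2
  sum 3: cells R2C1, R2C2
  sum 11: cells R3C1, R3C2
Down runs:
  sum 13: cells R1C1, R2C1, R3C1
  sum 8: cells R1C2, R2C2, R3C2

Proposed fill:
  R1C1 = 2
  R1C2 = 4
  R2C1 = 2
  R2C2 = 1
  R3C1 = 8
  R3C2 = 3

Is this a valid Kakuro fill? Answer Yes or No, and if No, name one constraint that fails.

No — the across run R1C1–R1C2 sums to 6, not 7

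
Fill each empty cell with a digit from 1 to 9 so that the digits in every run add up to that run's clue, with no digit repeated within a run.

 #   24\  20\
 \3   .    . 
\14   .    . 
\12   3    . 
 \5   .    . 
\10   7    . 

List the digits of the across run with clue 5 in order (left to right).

4 1

3 in 2 cells must be {1,2}.
R3C2 = 12 − 3 = 9 completes the 12 across.
R5C2 = 10 − 7 = 3 completes the 10 across.
R2C2 = 5: the only remaining digit allowed by both the 14 across and the 20 down.
R2C1 = 14 − 5 = 9 completes the 14 across.
R1C1 = 1: the only remaining digit allowed by both the 3 across and the 24 down.
R1C2 = 3 − 1 = 2 completes the 3 across.
R4C1 = 24 − 20 = 4 completes the 24 down.
R4C2 = 5 − 4 = 1 completes the 5 across.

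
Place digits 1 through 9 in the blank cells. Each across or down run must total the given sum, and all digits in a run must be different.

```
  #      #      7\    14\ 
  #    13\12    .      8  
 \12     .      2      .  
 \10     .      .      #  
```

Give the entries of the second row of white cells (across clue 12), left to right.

4 2 6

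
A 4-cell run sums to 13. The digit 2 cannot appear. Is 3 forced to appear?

Yes

The only way to make 13 from 4 distinct digits under that restriction is {1,3,4,5}, which contains 3.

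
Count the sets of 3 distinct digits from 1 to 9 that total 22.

3 distinct digits from 1–9 sum between 6 and 24.
Enumerating: {5,8,9}, {6,7,9}.

2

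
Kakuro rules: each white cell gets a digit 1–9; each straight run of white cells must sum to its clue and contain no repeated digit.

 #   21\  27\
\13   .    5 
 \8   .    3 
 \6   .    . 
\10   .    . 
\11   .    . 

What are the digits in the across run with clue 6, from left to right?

R1C1 = 13 − 5 = 8 completes the 13 across.
R2C1 = 8 − 3 = 5 completes the 8 across.
Nothing is forced directly, so branch on R3C1, whose candidates are 1 or 4. If R3C1 = 1: then R3C2 would have to be in {5} for the 6 across but in {2,4,6,7,8,9} for the 27 down — contradiction. So R3C1 = 4.
R3C2 = 6 − 4 = 2 completes the 6 across.
Given what's placed, R5C1 must be 3 to fit the 11 across and 21 down.
R5C2 = 11 − 3 = 8 completes the 11 across.
R4C1 = 21 − 20 = 1 completes the 21 down.
R4C2 = 10 − 1 = 9 completes the 10 across.

4 2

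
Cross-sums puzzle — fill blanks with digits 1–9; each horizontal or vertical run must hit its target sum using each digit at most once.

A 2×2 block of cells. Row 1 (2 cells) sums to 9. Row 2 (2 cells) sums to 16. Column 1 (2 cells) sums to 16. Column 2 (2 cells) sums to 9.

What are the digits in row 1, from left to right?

16 in 2 cells must be {7,9}.
The 9 across and the 16 down share only 7, so (1,1) = 7.
(1,2) = 9 − 7 = 2 completes the 9 across.
(2,1) = 16 − 7 = 9 completes the 16 down.
(2,2) = 16 − 9 = 7 completes the 16 across.

7 2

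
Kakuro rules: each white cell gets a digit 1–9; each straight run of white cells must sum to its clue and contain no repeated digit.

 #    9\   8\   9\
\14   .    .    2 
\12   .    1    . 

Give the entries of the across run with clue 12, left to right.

R1C2 = 8 − 1 = 7 completes the 8 down.
R2C3 = 9 − 2 = 7 completes the 9 down.
R1C1 = 14 − 9 = 5 completes the 14 across.
R2C1 = 12 − 8 = 4 completes the 12 across.

4 1 7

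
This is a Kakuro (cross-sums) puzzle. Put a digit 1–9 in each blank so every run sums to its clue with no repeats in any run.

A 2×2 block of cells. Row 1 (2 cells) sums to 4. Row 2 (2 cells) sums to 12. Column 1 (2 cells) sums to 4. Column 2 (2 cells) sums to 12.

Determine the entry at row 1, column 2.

4 in 2 cells must be {1,3}.
The 4 across and the 12 down share only 3, so (1,2) = 3.
The 12 across and the 4 down share only 3, so (2,1) = 3.
(2,2) = 12 − 3 = 9 completes the 12 across.
(1,1) = 4 − 3 = 1 completes the 4 across.

3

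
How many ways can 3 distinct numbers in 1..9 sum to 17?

3 distinct digits from 1–9 sum between 6 and 24.

7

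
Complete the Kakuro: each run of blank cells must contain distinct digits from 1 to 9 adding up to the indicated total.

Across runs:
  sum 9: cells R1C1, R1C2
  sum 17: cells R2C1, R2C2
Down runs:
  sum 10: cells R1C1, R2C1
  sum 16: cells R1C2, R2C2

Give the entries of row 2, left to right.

8 9

17 in 2 cells must be {8,9}; 16 in 2 cells must be {7,9}.
The 9 across and the 16 down share only 7, so R1C2 = 7.
R2C2 = 16 − 7 = 9 completes the 16 down.
R1C1 = 9 − 7 = 2 completes the 9 across.
R2C1 = 17 − 9 = 8 completes the 17 across.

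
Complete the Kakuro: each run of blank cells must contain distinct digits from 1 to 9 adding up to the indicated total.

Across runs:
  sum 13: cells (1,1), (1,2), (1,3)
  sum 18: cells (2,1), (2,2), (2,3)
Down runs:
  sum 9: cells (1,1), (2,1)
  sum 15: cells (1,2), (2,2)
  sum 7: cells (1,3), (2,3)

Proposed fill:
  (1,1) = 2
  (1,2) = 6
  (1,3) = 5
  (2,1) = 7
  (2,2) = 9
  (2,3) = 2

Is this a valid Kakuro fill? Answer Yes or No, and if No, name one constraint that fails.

Across: 2+6+5=13; 7+9+2=18. Down: 2+7=9; 6+9=15; 5+2=7. No digit repeats within any run.

Yes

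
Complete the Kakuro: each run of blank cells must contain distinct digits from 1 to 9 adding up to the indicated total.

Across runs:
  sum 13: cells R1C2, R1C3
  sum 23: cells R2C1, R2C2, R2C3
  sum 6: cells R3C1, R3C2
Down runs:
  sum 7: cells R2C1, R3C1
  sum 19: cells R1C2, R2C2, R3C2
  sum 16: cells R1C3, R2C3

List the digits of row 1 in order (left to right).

23 in 3 cells must be {6,8,9}; 16 in 2 cells must be {7,9}.
The 23 across and the 7 down share only 6, so R2C1 = 6.
R2C3 = 9: the only remaining digit allowed by both the 23 across and the 16 down.
R3C1 = 7 − 6 = 1 completes the 7 down.
R3C2 = 6 − 1 = 5 completes the 6 across.
R1C3 = 16 − 9 = 7 completes the 16 down.
R2C2 = 23 − 15 = 8 completes the 23 across.
R1C2 = 13 − 7 = 6 completes the 13 across.

6, 7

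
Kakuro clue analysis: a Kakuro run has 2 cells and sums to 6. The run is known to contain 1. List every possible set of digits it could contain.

{1,5}

2 distinct digits from 1–9 sum between 3 and 17.
Keeping only sets containing 1.
Only one set works: {1,5}.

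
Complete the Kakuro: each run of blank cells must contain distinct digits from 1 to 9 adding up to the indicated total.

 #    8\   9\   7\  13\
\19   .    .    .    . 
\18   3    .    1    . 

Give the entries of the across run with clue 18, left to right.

R1C1 = 8 − 3 = 5 completes the 8 down.
R1C3 = 7 − 1 = 6 completes the 7 down.
Given what's placed, R1C4 must be 7 to fit the 19 across and 13 down.
R2C4 = 13 − 7 = 6 completes the 13 down.
R1C2 = 19 − 18 = 1 completes the 19 across.
R2C2 = 18 − 10 = 8 completes the 18 across.

3 8 1 6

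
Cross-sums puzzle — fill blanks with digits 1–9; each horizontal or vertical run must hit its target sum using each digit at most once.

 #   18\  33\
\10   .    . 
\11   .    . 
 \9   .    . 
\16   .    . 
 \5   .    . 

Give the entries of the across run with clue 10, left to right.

3 7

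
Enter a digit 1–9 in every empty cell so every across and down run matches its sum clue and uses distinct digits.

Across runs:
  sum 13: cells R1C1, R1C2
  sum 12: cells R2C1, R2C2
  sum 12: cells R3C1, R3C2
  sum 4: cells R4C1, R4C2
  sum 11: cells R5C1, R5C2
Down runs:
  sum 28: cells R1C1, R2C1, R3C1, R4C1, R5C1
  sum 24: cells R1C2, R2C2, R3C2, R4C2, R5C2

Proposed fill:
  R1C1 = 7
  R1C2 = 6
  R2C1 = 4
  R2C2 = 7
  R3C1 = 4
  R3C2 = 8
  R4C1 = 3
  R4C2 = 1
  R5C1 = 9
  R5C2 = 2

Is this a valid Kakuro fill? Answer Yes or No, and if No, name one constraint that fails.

No — the across run R2C1–R2C2 sums to 11, not 12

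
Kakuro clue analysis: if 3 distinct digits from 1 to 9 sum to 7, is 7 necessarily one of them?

No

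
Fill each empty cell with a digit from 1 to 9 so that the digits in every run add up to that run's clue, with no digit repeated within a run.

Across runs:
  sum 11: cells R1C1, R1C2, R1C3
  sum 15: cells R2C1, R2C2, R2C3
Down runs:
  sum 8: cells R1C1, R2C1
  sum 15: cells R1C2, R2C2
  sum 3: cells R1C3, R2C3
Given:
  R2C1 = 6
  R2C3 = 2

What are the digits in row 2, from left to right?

3 in 2 cells must be {1,2}.
R1C1 = 8 − 6 = 2 completes the 8 down.
R1C3 = 3 − 2 = 1 completes the 3 down.
R2C2 = 15 − 8 = 7 completes the 15 across.
R1C2 = 11 − 3 = 8 completes the 11 across.

6 7 2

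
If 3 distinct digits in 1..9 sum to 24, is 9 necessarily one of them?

The only way to make 24 from 3 distinct digits is {7,8,9}, which contains 9.

Yes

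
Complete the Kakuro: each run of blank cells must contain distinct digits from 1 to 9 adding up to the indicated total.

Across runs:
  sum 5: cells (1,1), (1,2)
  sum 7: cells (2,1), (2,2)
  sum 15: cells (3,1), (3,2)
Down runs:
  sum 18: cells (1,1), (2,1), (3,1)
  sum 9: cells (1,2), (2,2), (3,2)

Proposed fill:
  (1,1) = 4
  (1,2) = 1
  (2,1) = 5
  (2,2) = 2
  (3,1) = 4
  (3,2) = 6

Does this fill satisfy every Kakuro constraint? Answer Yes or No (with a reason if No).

No — the across run (3,1)–(3,2) sums to 10, not 15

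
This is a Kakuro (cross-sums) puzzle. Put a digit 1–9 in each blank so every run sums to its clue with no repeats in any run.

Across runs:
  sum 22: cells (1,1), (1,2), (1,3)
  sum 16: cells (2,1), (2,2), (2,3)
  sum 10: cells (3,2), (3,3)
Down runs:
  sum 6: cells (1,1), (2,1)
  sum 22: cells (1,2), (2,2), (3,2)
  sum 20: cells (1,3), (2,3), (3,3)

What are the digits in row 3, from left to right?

Only 5 fits (1,1) under both its across sum 22 and down sum 6.
(2,1) = 6 − 5 = 1 completes the 6 down.
Nothing is forced directly, so branch on (1,2), whose candidates are 8 or 9. If (1,2) = 8: that forces (1,3) = 9, (2,2) = 9, (2,3) = 6, after which (3,2) would have to be in {1,2,3,4,6,7,8,9} for the 10 across but in {5} for the 22 down — contradiction. So (1,2) = 9.
(1,3) = 22 − 14 = 8 completes the 22 across.
No cell is forced outright now. (2,3) can only be 7 or 9 (the digits allowed by both its 16 across and its 20 down). If (2,3) = 7: that forces (2,2) = 8, after which (3,2) would have to be in {1,2,3,4,6,7,8,9} for the 10 across but in {5} for the 22 down — contradiction. So (2,3) = 9.
(2,2) = 16 − 10 = 6 completes the 16 across.
(3,2) = 22 − 15 = 7 completes the 22 down.
(3,3) = 10 − 7 = 3 completes the 10 across.

7 3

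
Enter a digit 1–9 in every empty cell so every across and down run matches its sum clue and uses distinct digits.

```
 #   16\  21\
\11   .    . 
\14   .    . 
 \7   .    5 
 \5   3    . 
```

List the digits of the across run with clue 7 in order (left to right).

2 5

R3C1 = 7 − 5 = 2 completes the 7 across.
R4C2 = 5 − 3 = 2 completes the 5 across.
No cell is forced outright now. R1C2 can only be 6 or 8 (the digits allowed by both its 11 across and its 21 down). If R1C2 = 8: then R1C1 would have to be in {3} for the 11 across but in {4,5,6,7} for the 16 down — contradiction. So R1C2 = 6.
R1C1 = 11 − 6 = 5 completes the 11 across.
R2C1 = 16 − 10 = 6 completes the 16 down.
R2C2 = 14 − 6 = 8 completes the 14 across.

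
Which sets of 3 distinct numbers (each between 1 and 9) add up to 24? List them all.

3 distinct digits from 1–9 sum between 6 and 24.
Only one set works: {7,8,9}.

{7,8,9}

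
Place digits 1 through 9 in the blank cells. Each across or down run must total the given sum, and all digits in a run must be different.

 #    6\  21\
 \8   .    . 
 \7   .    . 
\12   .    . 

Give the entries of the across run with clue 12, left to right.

6 in 3 cells must be {1,2,3}.
The 12 across and the 6 down share only 3, so R3C1 = 3.
R3C2 = 12 − 3 = 9 completes the 12 across.
Nothing is forced directly, so branch on R1C1, whose candidates are 1 or 2. If R1C1 = 2: then R1C2 would have to be in {6} for the 8 across but in {4,5,7,8} for the 21 down — contradiction. So R1C1 = 1.
R1C2 = 8 − 1 = 7 completes the 8 across.
R2C1 = 6 − 4 = 2 completes the 6 down.
R2C2 = 7 − 2 = 5 completes the 7 across.

3, 9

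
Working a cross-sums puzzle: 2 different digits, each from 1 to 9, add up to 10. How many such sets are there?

4

2 distinct digits from 1–9 sum between 3 and 17.
Enumerating: {1,9}, {2,8}, {3,7}, {4,6}.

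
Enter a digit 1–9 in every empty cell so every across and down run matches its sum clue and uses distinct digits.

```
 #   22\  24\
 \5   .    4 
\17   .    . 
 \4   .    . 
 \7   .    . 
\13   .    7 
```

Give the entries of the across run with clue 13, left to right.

17 in 2 cells must be {8,9}; 4 in 2 cells must be {1,3}.
R1C1 = 5 − 4 = 1 completes the 5 across.
Given what's placed, R3C1 must be 3 to fit the 4 across and 22 down.
R3C2 = 4 − 3 = 1 completes the 4 across.
R4C2 = 3: the only remaining digit allowed by both the 7 across and the 24 down.
R5C1 = 13 − 7 = 6 completes the 13 across.

6 7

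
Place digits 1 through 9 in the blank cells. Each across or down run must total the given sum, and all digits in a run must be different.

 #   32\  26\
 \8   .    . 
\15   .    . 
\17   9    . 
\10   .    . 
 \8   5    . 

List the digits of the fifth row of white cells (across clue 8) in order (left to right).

17 in 2 cells must be {8,9}.
R3C2 = 17 − 9 = 8 completes the 17 across.
R5C2 = 8 − 5 = 3 completes the 8 across.

5 3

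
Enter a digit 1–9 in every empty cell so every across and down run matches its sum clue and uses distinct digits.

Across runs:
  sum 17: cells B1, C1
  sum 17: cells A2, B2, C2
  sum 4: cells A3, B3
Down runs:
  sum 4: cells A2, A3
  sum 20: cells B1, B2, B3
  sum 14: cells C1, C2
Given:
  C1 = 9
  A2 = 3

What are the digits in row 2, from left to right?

17 in 2 cells must be {8,9}; 4 in 2 cells must be {1,3}.
B1 = 17 − 9 = 8 completes the 17 across.
C2 = 14 − 9 = 5 completes the 14 down.
A3 = 4 − 3 = 1 completes the 4 down.
B3 = 4 − 1 = 3 completes the 4 across.
B2 = 17 − 8 = 9 completes the 17 across.

3 9 5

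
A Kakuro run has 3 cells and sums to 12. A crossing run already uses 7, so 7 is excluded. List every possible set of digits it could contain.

{1,2,9}; {1,3,8}; {1,5,6}; {2,4,6}; {3,4,5}

3 distinct digits from 1–9 sum between 6 and 24.
Dropping sets that contain 7.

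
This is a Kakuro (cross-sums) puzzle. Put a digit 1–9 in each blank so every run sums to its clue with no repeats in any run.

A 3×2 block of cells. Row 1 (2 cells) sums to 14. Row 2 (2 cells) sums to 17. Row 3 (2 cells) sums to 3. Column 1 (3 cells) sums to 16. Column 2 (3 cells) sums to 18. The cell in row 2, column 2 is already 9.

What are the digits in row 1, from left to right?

6, 8

17 in 2 cells must be {8,9}; 3 in 2 cells must be {1,2}.
(2,1) = 17 − 9 = 8 completes the 17 across.
No cell is forced outright now. (1,1) can only be 5 or 6 (the digits allowed by both its 14 across and its 16 down). If (1,1) = 5: then (1,2) would have to be in {9} for the 14 across but in {1,2,3,4,5,6,7,8} for the 18 down — contradiction. So (1,1) = 6.
(1,2) = 14 − 6 = 8 completes the 14 across.
(3,1) = 16 − 14 = 2 completes the 16 down.
(3,2) = 3 − 2 = 1 completes the 3 across.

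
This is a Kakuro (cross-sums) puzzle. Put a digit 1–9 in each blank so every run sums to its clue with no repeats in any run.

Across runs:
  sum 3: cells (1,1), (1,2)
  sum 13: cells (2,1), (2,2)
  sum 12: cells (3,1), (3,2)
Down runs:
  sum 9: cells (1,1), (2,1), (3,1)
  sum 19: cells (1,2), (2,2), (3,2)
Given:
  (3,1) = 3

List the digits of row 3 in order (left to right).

3 9

3 in 2 cells must be {1,2}.
The 3 across and the 19 down share only 2, so (1,2) = 2.
(3,2) = 12 − 3 = 9 completes the 12 across.
(1,1) = 3 − 2 = 1 completes the 3 across.
(2,1) = 9 − 4 = 5 completes the 9 down.
(2,2) = 13 − 5 = 8 completes the 13 across.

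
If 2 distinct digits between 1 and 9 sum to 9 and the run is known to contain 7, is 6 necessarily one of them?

No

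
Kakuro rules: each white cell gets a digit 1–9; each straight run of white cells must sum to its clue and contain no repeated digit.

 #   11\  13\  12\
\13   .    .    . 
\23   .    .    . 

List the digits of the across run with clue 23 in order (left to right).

9 6 8

23 in 3 cells must be {6,8,9}.
Nothing is forced directly, so branch on R2C1, whose candidates are 6 or 8 or 9. If R2C1 = 6: that forces R1C1 = 5, R1C3 = 7, after which R2C3 would have to be in {8,9} for the 23 across but in {5} for the 12 down — contradiction. If R2C1 = 8: that forces R1C1 = 3, R2C3 = 9, after which R1C3 would have to be in {1,2,4,6,8,9} for the 13 across but in {3} for the 12 down — contradiction. So R2C1 = 9.
R1C1 = 11 − 9 = 2 completes the 11 down.
Given what's placed, R2C3 must be 8 to fit the 23 across and 12 down.
R1C3 = 12 − 8 = 4 completes the 12 down.
R2C2 = 23 − 17 = 6 completes the 23 across.
R1C2 = 13 − 6 = 7 completes the 13 across.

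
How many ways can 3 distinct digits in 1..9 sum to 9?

3

3 distinct digits from 1–9 sum between 6 and 24.
Enumerating: {1,2,6}, {1,3,5}, {2,3,4}.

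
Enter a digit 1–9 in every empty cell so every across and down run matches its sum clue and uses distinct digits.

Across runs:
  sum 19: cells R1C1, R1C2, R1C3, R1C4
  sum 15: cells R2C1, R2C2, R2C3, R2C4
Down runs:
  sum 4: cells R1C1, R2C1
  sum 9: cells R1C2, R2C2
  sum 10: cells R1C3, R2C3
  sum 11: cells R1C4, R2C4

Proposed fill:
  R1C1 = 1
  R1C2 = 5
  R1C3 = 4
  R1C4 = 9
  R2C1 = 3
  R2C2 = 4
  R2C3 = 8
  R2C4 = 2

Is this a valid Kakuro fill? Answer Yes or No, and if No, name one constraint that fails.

No — the down run R1C3–R2C3 sums to 12, not 10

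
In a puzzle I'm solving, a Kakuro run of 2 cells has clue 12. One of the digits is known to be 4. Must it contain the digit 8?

Yes

The only way to make 12 from 2 distinct digits under that restriction is {4,8}, which contains 8.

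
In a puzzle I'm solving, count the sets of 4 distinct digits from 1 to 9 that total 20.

12

4 distinct digits from 1–9 sum between 10 and 30.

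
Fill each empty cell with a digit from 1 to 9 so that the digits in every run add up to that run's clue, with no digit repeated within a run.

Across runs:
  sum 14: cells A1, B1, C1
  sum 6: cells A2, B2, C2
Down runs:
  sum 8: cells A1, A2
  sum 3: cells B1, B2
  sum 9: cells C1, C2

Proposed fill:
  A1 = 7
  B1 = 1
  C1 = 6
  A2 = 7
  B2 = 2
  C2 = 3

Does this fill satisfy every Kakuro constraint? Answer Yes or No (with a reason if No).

No — the across run A2–C2 sums to 12, not 6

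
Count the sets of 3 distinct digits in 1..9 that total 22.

3 distinct digits from 1–9 sum between 6 and 24.
Enumerating: {5,8,9}, {6,7,9}.

2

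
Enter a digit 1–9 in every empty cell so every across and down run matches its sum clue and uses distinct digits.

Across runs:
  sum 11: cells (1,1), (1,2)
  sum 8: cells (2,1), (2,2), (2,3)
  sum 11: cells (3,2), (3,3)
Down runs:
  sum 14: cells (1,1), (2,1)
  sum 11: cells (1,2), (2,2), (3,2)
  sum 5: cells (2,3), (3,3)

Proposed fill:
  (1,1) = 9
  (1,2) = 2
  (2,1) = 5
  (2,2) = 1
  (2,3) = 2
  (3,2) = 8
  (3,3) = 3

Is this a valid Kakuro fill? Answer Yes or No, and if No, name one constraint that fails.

Across: 9+2=11; 5+1+2=8; 8+3=11. Down: 9+5=14; 2+1+8=11; 2+3=5. No digit repeats within any run.

Yes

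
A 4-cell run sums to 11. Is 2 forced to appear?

Yes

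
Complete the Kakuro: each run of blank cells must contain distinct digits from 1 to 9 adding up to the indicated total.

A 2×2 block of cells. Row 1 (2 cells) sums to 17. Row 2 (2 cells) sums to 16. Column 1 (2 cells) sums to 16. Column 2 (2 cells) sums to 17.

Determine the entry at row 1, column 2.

8

17 in 2 cells must be {8,9}; 16 in 2 cells must be {7,9}.
The 17 across and the 16 down share only 9, so (1,1) = 9.
(1,2) = 17 − 9 = 8 completes the 17 across.
(2,1) = 16 − 9 = 7 completes the 16 down.
(2,2) = 16 − 7 = 9 completes the 16 across.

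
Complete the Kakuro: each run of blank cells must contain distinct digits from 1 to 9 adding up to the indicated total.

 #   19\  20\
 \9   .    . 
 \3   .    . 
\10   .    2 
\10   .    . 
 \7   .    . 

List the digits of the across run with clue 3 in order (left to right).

2 1

3 in 2 cells must be {1,2}.
Given what's placed, R2C2 must be 1 to fit the 3 across and 20 down.
R3C1 = 10 − 2 = 8 completes the 10 across.
R2C1 = 3 − 1 = 2 completes the 3 across.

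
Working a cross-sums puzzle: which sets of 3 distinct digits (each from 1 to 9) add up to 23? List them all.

{6,8,9}

3 distinct digits from 1–9 sum between 6 and 24.
Only one set works: {6,8,9}.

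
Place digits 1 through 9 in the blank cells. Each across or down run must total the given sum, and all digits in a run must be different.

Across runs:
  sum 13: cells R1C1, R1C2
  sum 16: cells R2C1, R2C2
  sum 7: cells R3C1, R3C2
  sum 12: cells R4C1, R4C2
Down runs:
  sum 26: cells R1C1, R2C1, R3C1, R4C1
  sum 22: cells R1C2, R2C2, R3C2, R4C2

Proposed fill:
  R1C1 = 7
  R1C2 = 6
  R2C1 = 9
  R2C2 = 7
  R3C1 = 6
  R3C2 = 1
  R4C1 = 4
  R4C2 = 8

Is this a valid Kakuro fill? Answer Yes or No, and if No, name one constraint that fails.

Across: 7+6=13; 9+7=16; 6+1=7; 4+8=12. Down: 7+9+6+4=26; 6+7+1+8=22. No digit repeats within any run.

Yes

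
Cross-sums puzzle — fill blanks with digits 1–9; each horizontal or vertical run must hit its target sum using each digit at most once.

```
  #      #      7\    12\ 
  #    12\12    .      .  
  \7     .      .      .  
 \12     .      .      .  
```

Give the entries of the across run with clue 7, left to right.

7 in 3 cells must be {1,2,4}.
Only 4 fits R1C2 under both its across sum 12 and down sum 7.
R1C3 = 12 − 4 = 8 completes the 12 across.
The 7 across and the 12 down share only 4, so R2C1 = 4.
R2C3 = 1: the only remaining digit allowed by both the 7 across and the 12 down.
R3C1 = 12 − 4 = 8 completes the 12 down.
Given what's placed, R3C2 must be 1 to fit the 12 across and 7 down.
R3C3 = 12 − 9 = 3 completes the 12 across.
R2C2 = 7 − 5 = 2 completes the 7 across.

4 2 1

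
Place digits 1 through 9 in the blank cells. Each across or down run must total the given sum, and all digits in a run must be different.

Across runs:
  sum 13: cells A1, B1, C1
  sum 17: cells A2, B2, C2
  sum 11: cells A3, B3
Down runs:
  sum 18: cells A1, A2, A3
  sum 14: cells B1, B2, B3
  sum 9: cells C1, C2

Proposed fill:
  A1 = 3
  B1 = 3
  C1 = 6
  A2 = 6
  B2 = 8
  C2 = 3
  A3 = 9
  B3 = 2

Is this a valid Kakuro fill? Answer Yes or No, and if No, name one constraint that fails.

No — the across run A1–C1 sums to 12, not 13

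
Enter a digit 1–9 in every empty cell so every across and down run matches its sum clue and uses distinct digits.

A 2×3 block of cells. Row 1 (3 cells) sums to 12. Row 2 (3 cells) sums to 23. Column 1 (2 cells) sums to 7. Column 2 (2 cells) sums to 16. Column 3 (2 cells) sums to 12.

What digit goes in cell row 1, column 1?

1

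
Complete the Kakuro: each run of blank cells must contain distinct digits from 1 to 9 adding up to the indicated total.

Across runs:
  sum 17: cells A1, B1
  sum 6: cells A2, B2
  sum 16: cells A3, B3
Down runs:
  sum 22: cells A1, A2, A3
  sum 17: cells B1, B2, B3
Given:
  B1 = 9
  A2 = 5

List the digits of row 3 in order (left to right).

17 in 2 cells must be {8,9}; 16 in 2 cells must be {7,9}.
A1 = 17 − 9 = 8 completes the 17 across.
B2 = 6 − 5 = 1 completes the 6 across.
A3 = 22 − 13 = 9 completes the 22 down.
B3 = 16 − 9 = 7 completes the 16 across.

9, 7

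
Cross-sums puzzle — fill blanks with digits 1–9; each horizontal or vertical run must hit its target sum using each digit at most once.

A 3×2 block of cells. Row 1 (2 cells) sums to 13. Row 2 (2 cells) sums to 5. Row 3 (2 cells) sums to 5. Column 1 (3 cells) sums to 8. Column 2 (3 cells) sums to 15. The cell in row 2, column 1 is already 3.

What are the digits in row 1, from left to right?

Given what's placed, (1,1) must be 4 to fit the 13 across and 8 down.
(1,2) = 13 − 4 = 9 completes the 13 across.
(2,2) = 5 − 3 = 2 completes the 5 across.
(3,1) = 8 − 7 = 1 completes the 8 down.
(3,2) = 5 − 1 = 4 completes the 5 across.

4, 9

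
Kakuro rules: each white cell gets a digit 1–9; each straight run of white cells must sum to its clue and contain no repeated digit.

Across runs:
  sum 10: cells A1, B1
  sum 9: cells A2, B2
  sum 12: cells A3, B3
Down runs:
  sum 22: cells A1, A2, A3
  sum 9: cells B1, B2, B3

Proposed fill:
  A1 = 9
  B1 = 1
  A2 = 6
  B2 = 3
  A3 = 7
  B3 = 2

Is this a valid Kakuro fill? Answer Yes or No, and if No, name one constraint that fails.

No — the down run B1–B3 sums to 6, not 9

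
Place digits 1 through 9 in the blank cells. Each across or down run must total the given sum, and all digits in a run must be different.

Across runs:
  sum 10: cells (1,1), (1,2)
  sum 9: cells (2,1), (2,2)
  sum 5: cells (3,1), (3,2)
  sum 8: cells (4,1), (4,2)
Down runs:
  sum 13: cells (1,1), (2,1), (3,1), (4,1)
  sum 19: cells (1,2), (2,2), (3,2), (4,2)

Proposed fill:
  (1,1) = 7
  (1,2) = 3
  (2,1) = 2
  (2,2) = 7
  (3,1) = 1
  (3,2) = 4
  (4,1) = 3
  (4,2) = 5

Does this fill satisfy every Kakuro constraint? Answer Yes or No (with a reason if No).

Yes

Across: 7+3=10; 2+7=9; 1+4=5; 3+5=8. Down: 7+2+1+3=13; 3+7+4+5=19. No digit repeats within any run.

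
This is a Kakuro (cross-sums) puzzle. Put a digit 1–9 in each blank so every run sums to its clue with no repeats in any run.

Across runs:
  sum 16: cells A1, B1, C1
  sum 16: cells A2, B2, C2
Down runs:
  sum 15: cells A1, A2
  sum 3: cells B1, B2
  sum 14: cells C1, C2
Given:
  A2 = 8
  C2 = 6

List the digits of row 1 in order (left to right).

7 1 8

3 in 2 cells must be {1,2}.
A1 = 15 − 8 = 7 completes the 15 down.
Given what's placed, B1 must be 1 to fit the 16 across and 3 down.
C1 = 16 − 8 = 8 completes the 16 across.
B2 = 16 − 14 = 2 completes the 16 across.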